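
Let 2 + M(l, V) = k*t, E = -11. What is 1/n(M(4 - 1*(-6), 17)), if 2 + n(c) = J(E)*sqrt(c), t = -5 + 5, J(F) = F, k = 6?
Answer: I/(-2*I + 11*sqrt(2)) ≈ -0.0081301 + 0.063237*I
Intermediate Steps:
t = 0
M(l, V) = -2 (M(l, V) = -2 + 6*0 = -2 + 0 = -2)
n(c) = -2 - 11*sqrt(c)
1/n(M(4 - 1*(-6), 17)) = 1/(-2 - 11*I*sqrt(2))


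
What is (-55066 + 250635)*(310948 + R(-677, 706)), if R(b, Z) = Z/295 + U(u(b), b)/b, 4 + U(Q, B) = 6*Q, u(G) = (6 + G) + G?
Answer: 12145586847550618/199715 ≈ 6.0815e+10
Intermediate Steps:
u(G) = 6 + 2*G
U(Q, B) = -4 + 6*Q
R(b, Z) = Z/295 + (32 + 12*b)/b (R(b, Z) = Z/295 + (-4 + 6*(6 + 2*b))/b = Z*(1/295) + (-4 + (36 + 12*b))/b = Z/295 + (32 + 12*b)/b)
(-55066 + 250635)*(310948 + R(-677, 706)) = (-55066 + 250635)*(310948 + (12 + 32/(-677) + (1/295)*706)) = 195569*(310948 + (12 + 32*(-1/677) + 706/295)) = 195569*(310948 + (12 - 32/677 + 706/295)) = 195569*(310948 + 2865102/199715) = 195569*(62103844922/199715) = 12145586847550618/199715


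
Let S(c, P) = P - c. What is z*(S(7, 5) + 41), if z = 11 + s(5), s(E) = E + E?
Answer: 819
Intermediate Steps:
s(E) = 2*E
z = 21 (z = 11 + 2*5 = 11 + 10 = 21)
z*(S(7, 5) + 41) = 21*((5 - 1*7) + 41) = 21*((5 - 7) + 41) = 21*(-2 + 41) = 21*39 = 819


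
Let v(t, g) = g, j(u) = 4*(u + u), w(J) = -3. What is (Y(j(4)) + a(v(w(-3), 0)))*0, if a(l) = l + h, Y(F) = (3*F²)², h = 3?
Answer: 0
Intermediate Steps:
j(u) = 8*u (j(u) = 4*(2*u) = 8*u)
Y(F) = 9*F⁴
a(l) = 3 + l (a(l) = l + 3 = 3 + l)
(Y(j(4)) + a(v(w(-3), 0)))*0 = (9*(8*4)⁴ + (3 + 0))*0 = (9*32⁴ + 3)*0 = (9*1048576 + 3)*0 = (9437184 + 3)*0 = 9437187*0 = 0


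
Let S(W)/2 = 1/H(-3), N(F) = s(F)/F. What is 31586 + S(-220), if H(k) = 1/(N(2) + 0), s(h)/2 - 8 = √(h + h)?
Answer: 31606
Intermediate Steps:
s(h) = 16 + 2*√2*√h (s(h) = 16 + 2*√(h + h) = 16 + 2*√(2*h) = 16 + 2*(√2*√h) = 16 + 2*√2*√h)
N(F) = (16 + 2*√2*√F)/F
H(k) = ⅒ (H(k) = 1/(2*(8 + √2*√2)/2 + 0) = 1/(2*(½)*(8 + 2) + 0) = 1/(2*(½)*10 + 0) = 1/(10 + 0) = 1/10 = ⅒)
S(W) = 20 (S(W) = 2/(⅒) = 2*10 = 20)
31586 + S(-220) = 31586 + 20 = 31606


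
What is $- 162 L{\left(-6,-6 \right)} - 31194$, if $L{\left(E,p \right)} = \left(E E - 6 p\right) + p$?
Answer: $-41886$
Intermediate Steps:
$L{\left(E,p \right)} = E^{2} - 5 p$ ($L{\left(E,p \right)} = \left(E^{2} - 6 p\right) + p = E^{2} - 5 p$)
$- 162 L{\left(-6,-6 \right)} - 31194 = - 162 \left(\left(-6\right)^{2} - -30\right) - 31194 = - 162 \left(36 + 30\right) - 31194 = \left(-162\right) 66 - 31194 = -10692 - 31194 = -41886$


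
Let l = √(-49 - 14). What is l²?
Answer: -63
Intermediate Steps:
l = 3*I*√7 (l = √(-63) = 3*I*√7 ≈ 7.9373*I)
l² = (3*I*√7)² = -63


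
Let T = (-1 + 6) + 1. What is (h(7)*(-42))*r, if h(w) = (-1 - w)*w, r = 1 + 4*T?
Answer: 58800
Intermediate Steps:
T = 6 (T = 5 + 1 = 6)
r = 25 (r = 1 + 4*6 = 1 + 24 = 25)
h(w) = w*(-1 - w)
(h(7)*(-42))*r = (-1*7*(1 + 7)*(-42))*25 = (-1*7*8*(-42))*25 = -56*(-42)*25 = 2352*25 = 58800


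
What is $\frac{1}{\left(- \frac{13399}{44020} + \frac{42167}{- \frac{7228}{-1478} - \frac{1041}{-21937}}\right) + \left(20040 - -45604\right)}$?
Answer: $\frac{3523784140340}{261405753629164397} \approx 1.348 \cdot 10^{-5}$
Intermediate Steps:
$\frac{1}{\left(- \frac{13399}{44020} + \frac{42167}{- \frac{7228}{-1478} - \frac{1041}{-21937}}\right) + \left(20040 - -45604\right)} = \frac{1}{\left(\left(-13399\right) \frac{1}{44020} + \frac{42167}{\left(-7228\right) \left(- \frac{1}{1478}\right) - - \frac{1041}{21937}}\right) + \left(20040 + 45604\right)} = \frac{1}{\left(- \frac{13399}{44020} + \frac{42167}{\frac{3614}{739} + \frac{1041}{21937}}\right) + 65644} = \frac{1}{\left(- \frac{13399}{44020} + \frac{42167}{\frac{80049617}{16211443}}\right) + 65644} = \frac{1}{\left(- \frac{13399}{44020} + 42167 \cdot \frac{16211443}{80049617}\right) + 65644} = \frac{1}{\left(- \frac{13399}{44020} + \frac{683587916981}{80049617}\right) + 65644} = \frac{1}{\frac{30090467520685437}{3523784140340} + 65644} = \frac{1}{\frac{261405753629164397}{3523784140340}} = \frac{3523784140340}{261405753629164397}$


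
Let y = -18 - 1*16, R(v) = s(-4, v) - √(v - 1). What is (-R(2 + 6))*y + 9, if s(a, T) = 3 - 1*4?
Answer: -25 - 34*√7 ≈ -114.96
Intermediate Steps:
s(a, T) = -1 (s(a, T) = 3 - 4 = -1)
R(v) = -1 - √(-1 + v) (R(v) = -1 - √(v - 1) = -1 - √(-1 + v))
y = -34 (y = -18 - 16 = -34)
(-R(2 + 6))*y + 9 = -(-1 - √(-1 + (2 + 6)))*(-34) + 9 = -(-1 - √(-1 + 8))*(-34) + 9 = -(-1 - √7)*(-34) + 9 = (1 + √7)*(-34) + 9 = (-34 - 34*√7) + 9 = -25 - 34*√7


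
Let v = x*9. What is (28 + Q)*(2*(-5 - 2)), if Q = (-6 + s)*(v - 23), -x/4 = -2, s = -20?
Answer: 17444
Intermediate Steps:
x = 8 (x = -4*(-2) = 8)
v = 72 (v = 8*9 = 72)
Q = -1274 (Q = (-6 - 20)*(72 - 23) = -26*49 = -1274)
(28 + Q)*(2*(-5 - 2)) = (28 - 1274)*(2*(-5 - 2)) = -2492*(-7) = -1246*(-14) = 17444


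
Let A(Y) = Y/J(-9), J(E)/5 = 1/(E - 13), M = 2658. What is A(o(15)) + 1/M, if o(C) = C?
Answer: -175427/2658 ≈ -66.000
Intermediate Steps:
J(E) = 5/(-13 + E) (J(E) = 5/(E - 13) = 5/(-13 + E))
A(Y) = -22*Y/5 (A(Y) = Y/((5/(-13 - 9))) = Y/((5/(-22))) = Y/((5*(-1/22))) = Y/(-5/22) = Y*(-22/5) = -22*Y/5)
A(o(15)) + 1/M = -22/5*15 + 1/2658 = -66 + 1/2658 = -175427/2658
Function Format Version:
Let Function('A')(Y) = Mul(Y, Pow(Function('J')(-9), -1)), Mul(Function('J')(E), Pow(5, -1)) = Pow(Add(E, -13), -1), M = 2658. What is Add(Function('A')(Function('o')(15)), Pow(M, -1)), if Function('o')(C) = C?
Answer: Rational(-175427, 2658) ≈ -66.000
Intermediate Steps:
Function('J')(E) = Mul(5, Pow(Add(-13, E), -1)) (Function('J')(E) = Mul(5, Pow(Add(E, -13), -1)) = Mul(5, Pow(Add(-13, E), -1)))
Function('A')(Y) = Mul(Rational(-22, 5), Y) (Function('A')(Y) = Mul(Y, Pow(Mul(5, Pow(Add(-13, -9), -1)), -1)) = Mul(Y, Pow(Mul(5, Pow(-22, -1)), -1)) = Mul(Y, Pow(Mul(5, Rational(-1, 22)), -1)) = Mul(Y, Pow(Rational(-5, 22), -1)) = Mul(Y, Rational(-22, 5)) = Mul(Rational(-22, 5), Y))
Add(Function('A')(Function('o')(15)), Pow(M, -1)) = Add(Mul(Rational(-22, 5), 15), Pow(2658, -1)) = Add(-66, Rational(1, 2658)) = Rational(-175427, 2658)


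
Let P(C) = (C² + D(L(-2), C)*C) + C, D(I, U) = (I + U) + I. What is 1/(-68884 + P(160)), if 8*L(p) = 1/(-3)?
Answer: -3/52612 ≈ -5.7021e-5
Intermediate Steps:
L(p) = -1/24 (L(p) = (⅛)/(-3) = (⅛)*(-⅓) = -1/24)
D(I, U) = U + 2*I
P(C) = C + C² + C*(-1/12 + C) (P(C) = (C² + (C + 2*(-1/24))*C) + C = (C² + (C - 1/12)*C) + C = (C² + (-1/12 + C)*C) + C = (C² + C*(-1/12 + C)) + C = C + C² + C*(-1/12 + C))
1/(-68884 + P(160)) = 1/(-68884 + (1/12)*160*(11 + 24*160)) = 1/(-68884 + (1/12)*160*(11 + 3840)) = 1/(-68884 + (1/12)*160*3851) = 1/(-68884 + 154040/3) = 1/(-52612/3) = -3/52612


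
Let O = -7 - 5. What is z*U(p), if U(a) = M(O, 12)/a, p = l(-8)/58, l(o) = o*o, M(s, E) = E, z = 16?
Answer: 174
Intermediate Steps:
O = -12
l(o) = o**2
p = 32/29 (p = (-8)**2/58 = 64*(1/58) = 32/29 ≈ 1.1034)
U(a) = 12/a
z*U(p) = 16*(12/(32/29)) = 16*(12*(29/32)) = 16*(87/8) = 174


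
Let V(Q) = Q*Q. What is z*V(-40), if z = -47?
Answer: -75200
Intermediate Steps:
V(Q) = Q²
z*V(-40) = -47*(-40)² = -47*1600 = -75200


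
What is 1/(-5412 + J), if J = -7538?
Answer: -1/12950 ≈ -7.7220e-5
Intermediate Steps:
1/(-5412 + J) = 1/(-5412 - 7538) = 1/(-12950) = -1/12950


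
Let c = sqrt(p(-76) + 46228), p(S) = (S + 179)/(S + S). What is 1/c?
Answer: 2*sqrt(267009014)/7026553 ≈ 0.0046510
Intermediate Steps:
p(S) = (179 + S)/(2*S) (p(S) = (179 + S)/((2*S)) = (179 + S)*(1/(2*S)) = (179 + S)/(2*S))
c = sqrt(267009014)/76 (c = sqrt((1/2)*(179 - 76)/(-76) + 46228) = sqrt((1/2)*(-1/76)*103 + 46228) = sqrt(-103/152 + 46228) = sqrt(7026553/152) = sqrt(267009014)/76 ≈ 215.01)
1/c = 1/(sqrt(267009014)/76) = 2*sqrt(267009014)/7026553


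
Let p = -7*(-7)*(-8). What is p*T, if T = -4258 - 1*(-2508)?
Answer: 686000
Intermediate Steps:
p = -392 (p = 49*(-8) = -392)
T = -1750 (T = -4258 + 2508 = -1750)
p*T = -392*(-1750) = 686000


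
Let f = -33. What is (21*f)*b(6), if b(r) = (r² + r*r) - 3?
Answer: -47817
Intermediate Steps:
b(r) = -3 + 2*r² (b(r) = (r² + r²) - 3 = 2*r² - 3 = -3 + 2*r²)
(21*f)*b(6) = (21*(-33))*(-3 + 2*6²) = -693*(-3 + 2*36) = -693*(-3 + 72) = -693*69 = -47817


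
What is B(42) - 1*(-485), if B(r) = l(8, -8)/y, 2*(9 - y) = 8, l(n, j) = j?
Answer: 2417/5 ≈ 483.40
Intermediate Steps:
y = 5 (y = 9 - 1/2*8 = 9 - 4 = 5)
B(r) = -8/5
B(42) - 1*(-485) = -8/5 - 1*(-485) = -8/5 + 485 = 2417/5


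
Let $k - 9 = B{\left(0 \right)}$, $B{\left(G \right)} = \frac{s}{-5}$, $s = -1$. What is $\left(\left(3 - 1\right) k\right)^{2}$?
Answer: $\frac{8464}{25} \approx 338.56$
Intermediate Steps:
$B{\left(G \right)} = \frac{1}{5}$ ($B{\left(G \right)} = - \frac{1}{-5} = \left(-1\right) \left(- \frac{1}{5}\right) = \frac{1}{5}$)
$k = \frac{46}{5}$ ($k = 9 + \frac{1}{5} = \frac{46}{5} \approx 9.2$)
$\left(\left(3 - 1\right) k\right)^{2} = \left(\left(3 - 1\right) \frac{46}{5}\right)^{2} = \left(2 \cdot \frac{46}{5}\right)^{2} = \left(\frac{92}{5}\right)^{2} = \frac{8464}{25}$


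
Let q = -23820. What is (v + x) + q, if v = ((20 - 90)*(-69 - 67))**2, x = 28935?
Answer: 90635515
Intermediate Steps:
v = 90630400 (v = (-70*(-136))**2 = 9520**2 = 90630400)
(v + x) + q = (90630400 + 28935) - 23820 = 90659335 - 23820 = 90635515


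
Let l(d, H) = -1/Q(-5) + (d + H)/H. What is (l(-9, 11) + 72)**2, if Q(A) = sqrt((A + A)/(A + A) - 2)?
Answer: 630315/121 + 1588*I/11 ≈ 5209.2 + 144.36*I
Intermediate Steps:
Q(A) = I (Q(A) = sqrt((2*A)/((2*A)) - 2) = sqrt((2*A)*(1/(2*A)) - 2) = sqrt(1 - 2) = sqrt(-1) = I)
l(d, H) = I + (H + d)/H (l(d, H) = -1/I + (d + H)/H = -(-1)*I + (H + d)/H = I + (H + d)/H)
(l(-9, 11) + 72)**2 = ((1 + I - 9/11) + 72)**2 = ((2/11 + I) + 72)**2 = (794/11 + I)**2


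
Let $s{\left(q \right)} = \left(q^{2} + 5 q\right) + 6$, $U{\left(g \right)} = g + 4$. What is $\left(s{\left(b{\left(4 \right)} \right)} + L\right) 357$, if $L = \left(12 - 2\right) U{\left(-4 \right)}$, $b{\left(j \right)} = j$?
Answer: $14994$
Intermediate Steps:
$U{\left(g \right)} = 4 + g$
$s{\left(q \right)} = 6 + q^{2} + 5 q$
$L = 0$ ($L = \left(12 - 2\right) \left(4 - 4\right) = 10 \cdot 0 = 0$)
$\left(s{\left(b{\left(4 \right)} \right)} + L\right) 357 = \left(\left(6 + 4^{2} + 5 \cdot 4\right) + 0\right) 357 = \left(\left(6 + 16 + 20\right) + 0\right) 357 = \left(42 + 0\right) 357 = 42 \cdot 357 = 14994$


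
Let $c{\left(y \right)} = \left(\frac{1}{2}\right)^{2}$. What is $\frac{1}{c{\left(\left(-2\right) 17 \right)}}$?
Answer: $4$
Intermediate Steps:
$c{\left(y \right)} = \frac{1}{4}$ ($c{\left(y \right)} = \left(\frac{1}{2}\right)^{2} = \frac{1}{4}$)
$\frac{1}{c{\left(\left(-2\right) 17 \right)}} = \frac{1}{\frac{1}{4}} = 4$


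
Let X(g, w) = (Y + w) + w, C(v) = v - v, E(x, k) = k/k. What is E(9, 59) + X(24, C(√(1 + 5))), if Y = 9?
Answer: 10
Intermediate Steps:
E(x, k) = 1
C(v) = 0
X(g, w) = 9 + 2*w (X(g, w) = (9 + w) + w = 9 + 2*w)
E(9, 59) + X(24, C(√(1 + 5))) = 1 + (9 + 2*0) = 1 + (9 + 0) = 1 + 9 = 10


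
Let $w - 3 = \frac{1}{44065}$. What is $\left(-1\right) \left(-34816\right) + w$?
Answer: $\frac{1534299236}{44065} \approx 34819.0$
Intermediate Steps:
$w = \frac{132196}{44065}$ ($w = 3 + \frac{1}{44065} = \frac{132196}{44065} \approx 3.0$)
$\left(-1\right) \left(-34816\right) + w = \left(-1\right) \left(-34816\right) + \frac{132196}{44065} = 34816 + \frac{132196}{44065} = \frac{1534299236}{44065}$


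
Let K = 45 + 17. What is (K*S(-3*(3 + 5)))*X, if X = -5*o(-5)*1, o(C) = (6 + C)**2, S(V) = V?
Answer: 7440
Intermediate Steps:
K = 62
X = -5 (X = -5*(6 - 5)**2*1 = -5*1**2*1 = -5*1*1 = -5*1 = -5)
(K*S(-3*(3 + 5)))*X = (62*(-3*(3 + 5)))*(-5) = (62*(-3*8))*(-5) = (62*(-24))*(-5) = -1488*(-5) = 7440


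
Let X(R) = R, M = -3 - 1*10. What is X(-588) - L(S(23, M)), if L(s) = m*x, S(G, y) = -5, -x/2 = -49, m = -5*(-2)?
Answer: -1568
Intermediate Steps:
m = 10
M = -13 (M = -3 - 10 = -13)
x = 98 (x = -2*(-49) = 98)
L(s) = 980 (L(s) = 10*98 = 980)
X(-588) - L(S(23, M)) = -588 - 1*980 = -588 - 980 = -1568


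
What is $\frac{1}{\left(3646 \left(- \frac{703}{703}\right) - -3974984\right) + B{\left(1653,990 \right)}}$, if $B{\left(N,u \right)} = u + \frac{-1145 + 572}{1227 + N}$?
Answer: $\frac{960}{3813434689} \approx 2.5174 \cdot 10^{-7}$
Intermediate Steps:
$B{\left(N,u \right)} = u - \frac{573}{1227 + N}$
$\frac{1}{\left(3646 \left(- \frac{703}{703}\right) - -3974984\right) + B{\left(1653,990 \right)}} = \frac{1}{\left(3646 \left(- \frac{703}{703}\right) - -3974984\right) + \frac{-573 + 1227 \cdot 990 + 1653 \cdot 990}{1227 + 1653}} = \frac{1}{\left(3646 \left(\left(-703\right) \frac{1}{703}\right) + 3974984\right) + \frac{-573 + 1214730 + 1636470}{2880}} = \frac{1}{\left(3646 \left(-1\right) + 3974984\right) + \frac{1}{2880} \cdot 2850627} = \frac{1}{\left(-3646 + 3974984\right) + \frac{950209}{960}} = \frac{1}{3971338 + \frac{950209}{960}} = \frac{1}{\frac{3813434689}{960}} = \frac{960}{3813434689}$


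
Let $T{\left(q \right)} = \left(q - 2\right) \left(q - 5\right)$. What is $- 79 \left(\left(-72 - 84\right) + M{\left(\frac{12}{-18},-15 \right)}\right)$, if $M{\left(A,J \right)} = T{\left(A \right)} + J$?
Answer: $\frac{110837}{9} \approx 12315.0$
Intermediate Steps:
$T{\left(q \right)} = \left(-5 + q\right) \left(-2 + q\right)$ ($T{\left(q \right)} = \left(-2 + q\right) \left(-5 + q\right) = \left(-5 + q\right) \left(-2 + q\right)$)
$M{\left(A,J \right)} = 10 + J + A^{2} - 7 A$ ($M{\left(A,J \right)} = \left(10 + A^{2} - 7 A\right) + J = 10 + J + A^{2} - 7 A$)
$- 79 \left(\left(-72 - 84\right) + M{\left(\frac{12}{-18},-15 \right)}\right) = - 79 \left(\left(-72 - 84\right) + \left(10 - 15 + \left(\frac{12}{-18}\right)^{2} - 7 \frac{12}{-18}\right)\right) = - 79 \left(\left(-72 - 84\right) + \left(10 - 15 + \left(12 \left(- \frac{1}{18}\right)\right)^{2} - 7 \cdot 12 \left(- \frac{1}{18}\right)\right)\right) = - 79 \left(-156 + \left(10 - 15 + \left(- \frac{2}{3}\right)^{2} - - \frac{14}{3}\right)\right) = - 79 \left(-156 + \left(10 - 15 + \frac{4}{9} + \frac{14}{3}\right)\right) = - 79 \left(-156 + \frac{1}{9}\right) = \left(-79\right) \left(- \frac{1403}{9}\right) = \frac{110837}{9}$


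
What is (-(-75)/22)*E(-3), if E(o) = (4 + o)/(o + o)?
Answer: -25/44 ≈ -0.56818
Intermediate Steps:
E(o) = (4 + o)/(2*o) (E(o) = (4 + o)/((2*o)) = (4 + o)*(1/(2*o)) = (4 + o)/(2*o))
(-(-75)/22)*E(-3) = (-(-75)/22)*((½)*(4 - 3)/(-3)) = (-(-75)/22)*((½)*(-⅓)*1) = -5*(-15/22)*(-⅙) = (75/22)*(-⅙) = -25/44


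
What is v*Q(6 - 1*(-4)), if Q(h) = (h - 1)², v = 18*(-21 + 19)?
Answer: -2916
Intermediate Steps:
v = -36 (v = 18*(-2) = -36)
Q(h) = (-1 + h)²
v*Q(6 - 1*(-4)) = -36*(-1 + (6 - 1*(-4)))² = -36*(-1 + (6 + 4))² = -36*(-1 + 10)² = -36*9² = -36*81 = -2916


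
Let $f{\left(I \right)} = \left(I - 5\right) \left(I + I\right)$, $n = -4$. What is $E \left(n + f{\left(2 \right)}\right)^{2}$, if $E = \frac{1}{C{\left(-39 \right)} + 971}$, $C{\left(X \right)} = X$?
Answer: $\frac{64}{233} \approx 0.27468$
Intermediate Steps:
$f{\left(I \right)} = 2 I \left(-5 + I\right)$ ($f{\left(I \right)} = \left(-5 + I\right) 2 I = 2 I \left(-5 + I\right)$)
$E = \frac{1}{932}$ ($E = \frac{1}{-39 + 971} = \frac{1}{932} \approx 0.001073$)
$E \left(n + f{\left(2 \right)}\right)^{2} = \frac{\left(-4 + 2 \cdot 2 \left(-5 + 2\right)\right)^{2}}{932} = \frac{\left(-4 + 2 \cdot 2 \left(-3\right)\right)^{2}}{932} = \frac{\left(-4 - 12\right)^{2}}{932} = \frac{\left(-16\right)^{2}}{932} = \frac{1}{932} \cdot 256 = \frac{64}{233}$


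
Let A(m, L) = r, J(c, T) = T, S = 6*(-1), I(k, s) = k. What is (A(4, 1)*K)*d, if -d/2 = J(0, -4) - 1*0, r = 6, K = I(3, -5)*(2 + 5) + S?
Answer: 720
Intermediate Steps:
S = -6
K = 15 (K = 3*(2 + 5) - 6 = 3*7 - 6 = 21 - 6 = 15)
d = 8 (d = -2*(-4 - 1*0) = -2*(-4 + 0) = -2*(-4) = 8)
A(m, L) = 6
(A(4, 1)*K)*d = (6*15)*8 = 90*8 = 720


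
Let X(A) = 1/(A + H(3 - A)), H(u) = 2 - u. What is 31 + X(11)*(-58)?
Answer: 593/21 ≈ 28.238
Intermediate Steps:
X(A) = 1/(-1 + 2*A) (X(A) = 1/(A + (2 - (3 - A))) = 1/(A + (2 + (-3 + A))) = 1/(A + (-1 + A)) = 1/(-1 + 2*A))
31 + X(11)*(-58) = 31 - 58/(-1 + 2*11) = 31 - 58/(-1 + 22) = 31 - 58/21 = 593/21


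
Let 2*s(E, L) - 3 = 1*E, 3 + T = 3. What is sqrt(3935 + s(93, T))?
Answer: sqrt(3983) ≈ 63.111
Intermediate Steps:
T = 0 (T = -3 + 3 = 0)
s(E, L) = 3/2 + E/2 (s(E, L) = 3/2 + (1*E)/2 = 3/2 + E/2)
sqrt(3935 + s(93, T)) = sqrt(3935 + (3/2 + (1/2)*93)) = sqrt(3935 + (3/2 + 93/2)) = sqrt(3935 + 48) = sqrt(3983)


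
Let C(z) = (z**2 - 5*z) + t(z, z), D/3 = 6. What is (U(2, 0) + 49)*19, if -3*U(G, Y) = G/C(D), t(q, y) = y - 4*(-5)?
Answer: 379829/408 ≈ 930.95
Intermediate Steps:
D = 18 (D = 3*6 = 18)
t(q, y) = 20 + y (t(q, y) = y + 20 = 20 + y)
C(z) = 20 + z**2 - 4*z (C(z) = (z**2 - 5*z) + (20 + z) = 20 + z**2 - 4*z)
U(G, Y) = -G/816 (U(G, Y) = -G/(3*(20 + 18**2 - 4*18)) = -G/(3*(20 + 324 - 72)) = -G/(3*272) = -G/816)
(U(2, 0) + 49)*19 = (-1/816*2 + 49)*19 = (-1/408 + 49)*19 = (19991/408)*19 = 379829/408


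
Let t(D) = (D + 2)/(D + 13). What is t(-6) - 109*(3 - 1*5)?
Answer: 1522/7 ≈ 217.43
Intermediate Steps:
t(D) = (2 + D)/(13 + D)
t(-6) - 109*(3 - 1*5) = (2 - 6)/(13 - 6) - 109*(3 - 1*5) = -4/7 - 109*(3 - 5) = (1/7)*(-4) - 109*(-2) = -4/7 + 218 = 1522/7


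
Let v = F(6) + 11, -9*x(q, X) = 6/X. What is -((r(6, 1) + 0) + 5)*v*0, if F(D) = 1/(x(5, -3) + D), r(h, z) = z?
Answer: 0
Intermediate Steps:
x(q, X) = -2/(3*X)
F(D) = 1/(2/9 + D) (F(D) = 1/(-2/3/(-3) + D) = 1/(-2/3*(-1/3) + D) = 1/(2/9 + D))
v = 625/56 (v = 9/(2 + 9*6) + 11 = 9/(2 + 54) + 11 = 9/56 + 11 = 625/56 ≈ 11.161)
-((r(6, 1) + 0) + 5)*v*0 = -((1 + 0) + 5)*(625/56)*0 = -(1 + 5)*(625/56)*0 = -6*(625/56)*0 = -1875*0/28 = -1*0 = 0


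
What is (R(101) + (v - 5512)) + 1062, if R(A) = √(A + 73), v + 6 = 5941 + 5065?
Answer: 6550 + √174 ≈ 6563.2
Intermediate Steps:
v = 11000 (v = -6 + (5941 + 5065) = -6 + 11006 = 11000)
R(A) = √(73 + A)
(R(101) + (v - 5512)) + 1062 = (√(73 + 101) + (11000 - 5512)) + 1062 = (√174 + 5488) + 1062 = (5488 + √174) + 1062 = 6550 + √174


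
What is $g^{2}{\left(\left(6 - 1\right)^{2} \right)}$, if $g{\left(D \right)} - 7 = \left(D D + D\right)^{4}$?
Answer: $31864481291561587500049$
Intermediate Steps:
$g{\left(D \right)} = 7 + \left(D + D^{2}\right)^{4}$ ($g{\left(D \right)} = 7 + \left(D D + D\right)^{4} = 7 + \left(D^{2} + D\right)^{4} = 7 + \left(D + D^{2}\right)^{4}$)
$g^{2}{\left(\left(6 - 1\right)^{2} \right)} = \left(7 + \left(\left(6 - 1\right)^{2}\right)^{4} \left(1 + \left(6 - 1\right)^{2}\right)^{4}\right)^{2} = \left(7 + \left(5^{2}\right)^{4} \left(1 + 5^{2}\right)^{4}\right)^{2} = \left(7 + 25^{4} \left(1 + 25\right)^{4}\right)^{2} = \left(7 + 390625 \cdot 26^{4}\right)^{2} = \left(7 + 390625 \cdot 456976\right)^{2} = \left(7 + 178506250000\right)^{2} = 178506250007^{2} = 31864481291561587500049$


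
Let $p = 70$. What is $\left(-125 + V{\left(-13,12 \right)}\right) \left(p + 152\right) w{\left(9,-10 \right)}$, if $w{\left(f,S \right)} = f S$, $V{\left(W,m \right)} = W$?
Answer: $2757240$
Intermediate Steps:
$w{\left(f,S \right)} = S f$
$\left(-125 + V{\left(-13,12 \right)}\right) \left(p + 152\right) w{\left(9,-10 \right)} = \left(-125 - 13\right) \left(70 + 152\right) \left(\left(-10\right) 9\right) = \left(-138\right) 222 \left(-90\right) = \left(-30636\right) \left(-90\right) = 2757240$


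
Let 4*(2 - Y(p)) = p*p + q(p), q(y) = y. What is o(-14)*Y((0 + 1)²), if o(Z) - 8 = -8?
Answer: 0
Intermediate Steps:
o(Z) = 0 (o(Z) = 8 - 8 = 0)
Y(p) = 2 - p/4 - p²/4 (Y(p) = 2 - (p*p + p)/4 = 2 - (p² + p)/4 = 2 - (p + p²)/4 = 2 + (-p/4 - p²/4) = 2 - p/4 - p²/4)
o(-14)*Y((0 + 1)²) = 0*(2 - (0 + 1)²/4 - (0 + 1)⁴/4) = 0*(2 - ¼*1² - (1²)²/4) = 0*(2 - ¼*1 - ¼*1²) = 0*(2 - ¼ - ¼*1) = 0*(2 - ¼ - ¼) = 0*(3/2) = 0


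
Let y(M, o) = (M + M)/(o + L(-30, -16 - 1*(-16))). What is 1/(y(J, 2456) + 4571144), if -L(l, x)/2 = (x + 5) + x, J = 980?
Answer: 1223/5590510092 ≈ 2.1876e-7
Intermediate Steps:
L(l, x) = -10 - 4*x (L(l, x) = -2*((x + 5) + x) = -2*((5 + x) + x) = -2*(5 + 2*x) = -10 - 4*x)
y(M, o) = 2*M/(-10 + o) (y(M, o) = (M + M)/(o + (-10 - 4*(-16 - 1*(-16)))) = (2*M)/(o + (-10 - 4*(-16 + 16))) = (2*M)/(o + (-10 - 4*0)) = (2*M)/(o + (-10 + 0)) = (2*M)/(o - 10) = (2*M)/(-10 + o) = 2*M/(-10 + o))
1/(y(J, 2456) + 4571144) = 1/(2*980/(-10 + 2456) + 4571144) = 1/(2*980/2446 + 4571144) = 1/(2*980*(1/2446) + 4571144) = 1/(980/1223 + 4571144) = 1/(5590510092/1223) = 1223/5590510092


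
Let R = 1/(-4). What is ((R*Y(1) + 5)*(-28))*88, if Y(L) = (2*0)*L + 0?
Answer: -12320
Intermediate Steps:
R = -¼ ≈ -0.25000
Y(L) = 0 (Y(L) = 0*L + 0 = 0 + 0 = 0)
((R*Y(1) + 5)*(-28))*88 = ((-¼*0 + 5)*(-28))*88 = ((0 + 5)*(-28))*88 = (5*(-28))*88 = -140*88 = -12320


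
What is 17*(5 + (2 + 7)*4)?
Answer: 697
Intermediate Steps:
17*(5 + (2 + 7)*4) = 17*(5 + 9*4) = 17*(5 + 36) = 17*41 = 697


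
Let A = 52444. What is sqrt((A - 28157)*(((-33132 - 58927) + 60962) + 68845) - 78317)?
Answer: sqrt(916707359) ≈ 30277.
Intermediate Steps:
sqrt((A - 28157)*(((-33132 - 58927) + 60962) + 68845) - 78317) = sqrt((52444 - 28157)*(((-33132 - 58927) + 60962) + 68845) - 78317) = sqrt(24287*((-92059 + 60962) + 68845) - 78317) = sqrt(24287*(-31097 + 68845) - 78317) = sqrt(24287*37748 - 78317) = sqrt(916785676 - 78317) = sqrt(916707359)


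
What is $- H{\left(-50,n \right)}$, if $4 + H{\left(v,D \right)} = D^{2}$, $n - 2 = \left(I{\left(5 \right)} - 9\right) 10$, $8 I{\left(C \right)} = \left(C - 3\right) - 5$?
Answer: $- \frac{134625}{16} \approx -8414.1$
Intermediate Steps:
$I{\left(C \right)} = -1 + \frac{C}{8}$ ($I{\left(C \right)} = \frac{\left(C - 3\right) - 5}{8} = \frac{\left(-3 + C\right) - 5}{8} = \frac{-8 + C}{8} = -1 + \frac{C}{8}$)
$n = - \frac{367}{4}$ ($n = 2 + \left(\left(-1 + \frac{1}{8} \cdot 5\right) - 9\right) 10 = 2 + \left(\left(-1 + \frac{5}{8}\right) - 9\right) 10 = 2 + \left(- \frac{3}{8} - 9\right) 10 = 2 - \frac{375}{4} = - \frac{367}{4} \approx -91.75$)
$H{\left(v,D \right)} = -4 + D^{2}$
$- H{\left(-50,n \right)} = - (-4 + \left(- \frac{367}{4}\right)^{2}) = - (-4 + \frac{134689}{16}) = \left(-1\right) \frac{134625}{16} = - \frac{134625}{16}$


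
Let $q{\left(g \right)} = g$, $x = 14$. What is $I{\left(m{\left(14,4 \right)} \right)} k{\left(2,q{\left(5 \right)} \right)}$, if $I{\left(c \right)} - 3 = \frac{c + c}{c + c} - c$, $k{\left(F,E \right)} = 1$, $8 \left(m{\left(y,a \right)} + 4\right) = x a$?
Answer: $1$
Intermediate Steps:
$m{\left(y,a \right)} = -4 + \frac{7 a}{4}$ ($m{\left(y,a \right)} = -4 + \frac{14 a}{8} = -4 + \frac{7 a}{4}$)
$I{\left(c \right)} = 4 - c$ ($I{\left(c \right)} = 3 - \left(c - \frac{c + c}{c + c}\right) = 3 - \left(c - \frac{2 c}{2 c}\right) = 3 + \left(2 c \frac{1}{2 c} - c\right) = 3 - \left(-1 + c\right) = 4 - c$)
$I{\left(m{\left(14,4 \right)} \right)} k{\left(2,q{\left(5 \right)} \right)} = \left(4 - \left(-4 + \frac{7}{4} \cdot 4\right)\right) 1 = \left(4 - \left(-4 + 7\right)\right) 1 = \left(4 - 3\right) 1 = 1 \cdot 1 = 1$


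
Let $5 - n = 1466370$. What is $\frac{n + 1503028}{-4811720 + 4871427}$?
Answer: $\frac{36663}{59707} \approx 0.61405$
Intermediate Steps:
$n = -1466365$ ($n = 5 - 1466370 = -1466365$)
$\frac{n + 1503028}{-4811720 + 4871427} = \frac{-1466365 + 1503028}{-4811720 + 4871427} = \frac{36663}{59707}$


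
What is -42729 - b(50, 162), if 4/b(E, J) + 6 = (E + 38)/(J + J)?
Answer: -4956483/116 ≈ -42728.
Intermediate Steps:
b(E, J) = 4/(-6 + (38 + E)/(2*J)) (b(E, J) = 4/(-6 + (E + 38)/(J + J)) = 4/(-6 + (38 + E)/((2*J))) = 4/(-6 + (38 + E)*(1/(2*J))) = 4/(-6 + (38 + E)/(2*J)))
-42729 - b(50, 162) = -42729 - 8*162/(38 + 50 - 12*162) = -42729 - 8*162/(38 + 50 - 1944) = -42729 - 8*162/(-1856) = -42729 - 8*162*(-1)/1856 = -42729 - 1*(-81/116) = -42729 + 81/116 = -4956483/116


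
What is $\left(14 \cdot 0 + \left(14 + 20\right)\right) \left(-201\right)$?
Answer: $-6834$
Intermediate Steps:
$\left(14 \cdot 0 + \left(14 + 20\right)\right) \left(-201\right) = \left(0 + 34\right) \left(-201\right) = 34 \left(-201\right) = -6834$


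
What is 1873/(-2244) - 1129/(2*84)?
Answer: -79115/10472 ≈ -7.5549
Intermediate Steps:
1873/(-2244) - 1129/(2*84) = 1873*(-1/2244) - 1129/168 = -1873/2244 - 1129*1/168 = -1873/2244 - 1129/168 = -79115/10472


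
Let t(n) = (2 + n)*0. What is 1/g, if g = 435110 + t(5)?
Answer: 1/435110 ≈ 2.2983e-6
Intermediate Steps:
t(n) = 0
g = 435110 (g = 435110 + 0 = 435110)
1/g = 1/435110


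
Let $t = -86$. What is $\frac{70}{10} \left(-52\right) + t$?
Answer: $-450$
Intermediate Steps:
$\frac{70}{10} \left(-52\right) + t = \frac{70}{10} \left(-52\right) - 86 = 70 \cdot \frac{1}{10} \left(-52\right) - 86 = 7 \left(-52\right) - 86 = -364 - 86 = -450$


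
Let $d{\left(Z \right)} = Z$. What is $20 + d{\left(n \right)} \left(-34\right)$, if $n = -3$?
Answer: $122$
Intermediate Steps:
$20 + d{\left(n \right)} \left(-34\right) = 20 - -102 = 20 + 102 = 122$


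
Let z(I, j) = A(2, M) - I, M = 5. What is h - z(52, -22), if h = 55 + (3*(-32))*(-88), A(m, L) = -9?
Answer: 8564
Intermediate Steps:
z(I, j) = -9 - I
h = 8503 (h = 55 - 96*(-88) = 55 + 8448 = 8503)
h - z(52, -22) = 8503 - (-9 - 1*52) = 8503 - (-9 - 52) = 8503 - 1*(-61) = 8503 + 61 = 8564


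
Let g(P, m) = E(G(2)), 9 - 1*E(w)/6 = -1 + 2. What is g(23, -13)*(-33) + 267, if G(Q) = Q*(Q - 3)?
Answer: -1317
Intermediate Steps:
G(Q) = Q*(-3 + Q)
E(w) = 48 (E(w) = 54 - 6*(-1 + 2) = 54 - 6*1 = 54 - 6 = 48)
g(P, m) = 48
g(23, -13)*(-33) + 267 = 48*(-33) + 267 = -1584 + 267 = -1317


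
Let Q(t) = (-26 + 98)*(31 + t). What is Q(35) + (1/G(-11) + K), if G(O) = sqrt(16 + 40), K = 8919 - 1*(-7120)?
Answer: 20791 + sqrt(14)/28 ≈ 20791.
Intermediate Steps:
K = 16039 (K = 8919 + 7120 = 16039)
G(O) = 2*sqrt(14) (G(O) = sqrt(56) = 2*sqrt(14))
Q(t) = 2232 + 72*t (Q(t) = 72*(31 + t) = 2232 + 72*t)
Q(35) + (1/G(-11) + K) = (2232 + 72*35) + (1/(2*sqrt(14)) + 16039) = (2232 + 2520) + (sqrt(14)/28 + 16039) = 4752 + (16039 + sqrt(14)/28) = 20791 + sqrt(14)/28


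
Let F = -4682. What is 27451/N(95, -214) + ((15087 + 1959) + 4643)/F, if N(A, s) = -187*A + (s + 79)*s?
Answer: -112764543/52087250 ≈ -2.1649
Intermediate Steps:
N(A, s) = -187*A + s*(79 + s) (N(A, s) = -187*A + (79 + s)*s = -187*A + s*(79 + s))
27451/N(95, -214) + ((15087 + 1959) + 4643)/F = 27451/((-214)² - 187*95 + 79*(-214)) + ((15087 + 1959) + 4643)/(-4682) = 27451/(45796 - 17765 - 16906) + (17046 + 4643)*(-1/4682) = 27451/11125 + 21689*(-1/4682) = 27451*(1/11125) - 21689/4682 = 27451/11125 - 21689/4682 = -112764543/52087250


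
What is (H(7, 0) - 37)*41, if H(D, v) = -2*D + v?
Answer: -2091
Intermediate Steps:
H(D, v) = v - 2*D
(H(7, 0) - 37)*41 = ((0 - 2*7) - 37)*41 = ((0 - 14) - 37)*41 = (-14 - 37)*41 = -51*41 = -2091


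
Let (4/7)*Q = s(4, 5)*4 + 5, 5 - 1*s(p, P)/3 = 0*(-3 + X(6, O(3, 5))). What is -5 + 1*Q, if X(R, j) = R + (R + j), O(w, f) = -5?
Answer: 435/4 ≈ 108.75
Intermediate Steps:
X(R, j) = j + 2*R
s(p, P) = 15 (s(p, P) = 15 - 0*(-3 + (-5 + 2*6)) = 15 - 0*(-3 + (-5 + 12)) = 15 - 0*(-3 + 7) = 15 - 0*4 = 15 - 3*0 = 15 + 0 = 15)
Q = 455/4 (Q = 7*(15*4 + 5)/4 = 7*(60 + 5)/4 = (7/4)*65 = 455/4 ≈ 113.75)
-5 + 1*Q = -5 + 1*(455/4) = -5 + 455/4 = 435/4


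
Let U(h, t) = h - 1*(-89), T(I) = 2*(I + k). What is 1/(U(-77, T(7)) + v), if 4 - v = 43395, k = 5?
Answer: -1/43379 ≈ -2.3053e-5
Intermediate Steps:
v = -43391 (v = 4 - 1*43395 = 4 - 43395 = -43391)
T(I) = 10 + 2*I (T(I) = 2*(I + 5) = 2*(5 + I) = 10 + 2*I)
U(h, t) = 89 + h (U(h, t) = h + 89 = 89 + h)
1/(U(-77, T(7)) + v) = 1/((89 - 77) - 43391) = 1/(12 - 43391) = 1/(-43379) = -1/43379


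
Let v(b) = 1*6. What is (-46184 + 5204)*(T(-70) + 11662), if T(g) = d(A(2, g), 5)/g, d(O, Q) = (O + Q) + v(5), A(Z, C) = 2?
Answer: -3345308046/7 ≈ -4.7790e+8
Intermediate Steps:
v(b) = 6
d(O, Q) = 6 + O + Q (d(O, Q) = (O + Q) + 6 = 6 + O + Q)
T(g) = 13/g (T(g) = (6 + 2 + 5)/g = 13/g)
(-46184 + 5204)*(T(-70) + 11662) = (-46184 + 5204)*(13/(-70) + 11662) = -40980*(13*(-1/70) + 11662) = -40980*(-13/70 + 11662) = -40980*816327/70 = -3345308046/7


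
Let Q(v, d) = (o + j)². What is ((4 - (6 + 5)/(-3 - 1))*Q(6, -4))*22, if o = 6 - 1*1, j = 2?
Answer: 14553/2 ≈ 7276.5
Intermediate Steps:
o = 5 (o = 6 - 1 = 5)
Q(v, d) = 49 (Q(v, d) = (5 + 2)² = 7² = 49)
((4 - (6 + 5)/(-3 - 1))*Q(6, -4))*22 = ((4 - (6 + 5)/(-3 - 1))*49)*22 = ((4 - 11/(-4))*49)*22 = ((4 - 11*(-1)/4)*49)*22 = ((4 - 1*(-11/4))*49)*22 = ((4 + 11/4)*49)*22 = ((27/4)*49)*22 = (1323/4)*22 = 14553/2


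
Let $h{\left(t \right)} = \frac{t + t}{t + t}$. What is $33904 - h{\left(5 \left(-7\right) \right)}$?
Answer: $33903$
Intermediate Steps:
$h{\left(t \right)} = 1$ ($h{\left(t \right)} = \frac{2 t}{2 t} = 2 t \frac{1}{2 t} = 1$)
$33904 - h{\left(5 \left(-7\right) \right)} = 33904 - 1 = 33903$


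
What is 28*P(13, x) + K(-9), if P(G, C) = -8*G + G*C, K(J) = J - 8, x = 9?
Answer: 347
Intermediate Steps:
K(J) = -8 + J
P(G, C) = -8*G + C*G
28*P(13, x) + K(-9) = 28*(13*(-8 + 9)) + (-8 - 9) = 28*(13*1) - 17 = 28*13 - 17 = 364 - 17 = 347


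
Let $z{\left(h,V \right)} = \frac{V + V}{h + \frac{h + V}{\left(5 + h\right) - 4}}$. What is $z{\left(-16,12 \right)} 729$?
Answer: $- \frac{65610}{59} \approx -1112.0$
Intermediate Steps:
$z{\left(h,V \right)} = \frac{2 V}{h + \frac{V + h}{1 + h}}$
$z{\left(-16,12 \right)} 729 = 2 \cdot 12 \frac{1}{12 + \left(-16\right)^{2} + 2 \left(-16\right)} \left(1 - 16\right) 729 = 2 \cdot 12 \frac{1}{12 + 256 - 32} \left(-15\right) 729 = 2 \cdot 12 \cdot \frac{1}{236} \left(-15\right) 729 = \left(- \frac{90}{59}\right) 729 = - \frac{65610}{59}$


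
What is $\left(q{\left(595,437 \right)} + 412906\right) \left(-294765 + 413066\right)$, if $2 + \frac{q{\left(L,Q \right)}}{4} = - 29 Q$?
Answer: $42849332006$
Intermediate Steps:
$q{\left(L,Q \right)} = -8 - 116 Q$ ($q{\left(L,Q \right)} = -8 + 4 \left(- 29 Q\right) = -8 - 116 Q$)
$\left(q{\left(595,437 \right)} + 412906\right) \left(-294765 + 413066\right) = \left(\left(-8 - 50692\right) + 412906\right) \left(-294765 + 413066\right) = \left(\left(-8 - 50692\right) + 412906\right) 118301 = \left(-50700 + 412906\right) 118301 = 362206 \cdot 118301 = 42849332006$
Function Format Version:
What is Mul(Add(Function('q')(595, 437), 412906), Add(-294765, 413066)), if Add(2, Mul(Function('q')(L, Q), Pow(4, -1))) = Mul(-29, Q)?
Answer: 42849332006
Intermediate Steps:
Function('q')(L, Q) = Add(-8, Mul(-116, Q)) (Function('q')(L, Q) = Add(-8, Mul(4, Mul(-29, Q))) = Add(-8, Mul(-116, Q)))
Mul(Add(Function('q')(595, 437), 412906), Add(-294765, 413066)) = Mul(Add(Add(-8, Mul(-116, 437)), 412906), Add(-294765, 413066)) = Mul(Add(Add(-8, -50692), 412906), 118301) = Mul(Add(-50700, 412906), 118301) = Mul(362206, 118301) = 42849332006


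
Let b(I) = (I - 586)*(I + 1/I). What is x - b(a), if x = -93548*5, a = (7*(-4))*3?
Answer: -22009175/42 ≈ -5.2403e+5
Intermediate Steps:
a = -84 (a = -28*3 = -84)
b(I) = (-586 + I)*(I + 1/I)
x = -467740
x - b(a) = -467740 - (1 + (-84)**2 - 586*(-84) - 586/(-84)) = -467740 - (1 + 7056 + 49224 - 586*(-1/84)) = -467740 - (1 + 7056 + 49224 + 293/42) = -467740 - 1*2364095/42 = -467740 - 2364095/42 = -22009175/42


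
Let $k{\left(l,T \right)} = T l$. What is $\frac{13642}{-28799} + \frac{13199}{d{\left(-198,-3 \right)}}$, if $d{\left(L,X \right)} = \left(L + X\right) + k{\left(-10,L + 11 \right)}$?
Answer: $\frac{357349503}{48065531} \approx 7.4346$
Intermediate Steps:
$d{\left(L,X \right)} = -110 + X - 9 L$ ($d{\left(L,X \right)} = \left(L + X\right) + \left(L + 11\right) \left(-10\right) = \left(L + X\right) + \left(11 + L\right) \left(-10\right) = \left(L + X\right) - \left(110 + 10 L\right) = -110 + X - 9 L$)
$\frac{13642}{-28799} + \frac{13199}{d{\left(-198,-3 \right)}} = \frac{13642}{-28799} + \frac{13199}{-110 - 3 - -1782} = 13642 \left(- \frac{1}{28799}\right) + \frac{13199}{-110 - 3 + 1782} = - \frac{13642}{28799} + \frac{13199}{1669} = \frac{357349503}{48065531}$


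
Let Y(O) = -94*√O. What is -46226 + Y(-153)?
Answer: -46226 - 282*I*√17 ≈ -46226.0 - 1162.7*I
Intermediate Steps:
-46226 + Y(-153) = -46226 - 282*I*√17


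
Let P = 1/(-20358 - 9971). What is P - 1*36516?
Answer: -1107493765/30329 ≈ -36516.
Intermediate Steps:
P = -1/30329 (P = 1/(-30329) = -1/30329 ≈ -3.2972e-5)
P - 1*36516 = -1/30329 - 1*36516 = -1/30329 - 36516 = -1107493765/30329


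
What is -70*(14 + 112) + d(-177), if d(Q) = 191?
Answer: -8629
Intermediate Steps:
-70*(14 + 112) + d(-177) = -70*(14 + 112) + 191 = -70*126 + 191 = -8820 + 191 = -8629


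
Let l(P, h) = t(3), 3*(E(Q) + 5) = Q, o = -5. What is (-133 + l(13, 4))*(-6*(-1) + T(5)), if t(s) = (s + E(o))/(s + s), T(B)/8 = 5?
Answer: -55315/9 ≈ -6146.1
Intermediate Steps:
E(Q) = -5 + Q/3
T(B) = 40 (T(B) = 8*5 = 40)
t(s) = (-20/3 + s)/(2*s) (t(s) = (s + (-5 + (⅓)*(-5)))/(s + s) = (s + (-5 - 5/3))/((2*s)) = (s - 20/3)*(1/(2*s)) = (-20/3 + s)*(1/(2*s)) = (-20/3 + s)/(2*s))
l(P, h) = -11/18 (l(P, h) = (⅙)*(-20 + 3*3)/3 = (⅙)*(⅓)*(-20 + 9) = (⅙)*(⅓)*(-11) = -11/18)
(-133 + l(13, 4))*(-6*(-1) + T(5)) = (-133 - 11/18)*(-6*(-1) + 40) = -2405*(6 + 40)/18 = -2405/18*46 = -55315/9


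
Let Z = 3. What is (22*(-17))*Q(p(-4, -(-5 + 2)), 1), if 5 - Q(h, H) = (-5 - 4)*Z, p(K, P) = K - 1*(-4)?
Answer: -11968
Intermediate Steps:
p(K, P) = 4 + K (p(K, P) = K + 4 = 4 + K)
Q(h, H) = 32 (Q(h, H) = 5 - (-5 - 4)*3 = 5 - (-9)*3 = 5 - 1*(-27) = 5 + 27 = 32)
(22*(-17))*Q(p(-4, -(-5 + 2)), 1) = (22*(-17))*32 = -374*32 = -11968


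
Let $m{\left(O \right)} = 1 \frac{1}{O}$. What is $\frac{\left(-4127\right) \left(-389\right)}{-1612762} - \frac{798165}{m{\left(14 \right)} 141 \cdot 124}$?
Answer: $- \frac{752065475428}{1174897117} \approx -640.11$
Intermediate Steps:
$m{\left(O \right)} = \frac{1}{O}$
$\frac{\left(-4127\right) \left(-389\right)}{-1612762} - \frac{798165}{m{\left(14 \right)} 141 \cdot 124} = \frac{\left(-4127\right) \left(-389\right)}{-1612762} - \frac{798165}{\frac{1}{14} \cdot 141 \cdot 124} = 1605403 \left(- \frac{1}{1612762}\right) - \frac{798165}{\frac{1}{14} \cdot 141 \cdot 124} = - \frac{1605403}{1612762} - \frac{798165}{\frac{141}{14} \cdot 124} = - \frac{1605403}{1612762} - \frac{798165}{\frac{8742}{7}} = - \frac{1605403}{1612762} - \frac{1862385}{2914} = - \frac{752065475428}{1174897117}$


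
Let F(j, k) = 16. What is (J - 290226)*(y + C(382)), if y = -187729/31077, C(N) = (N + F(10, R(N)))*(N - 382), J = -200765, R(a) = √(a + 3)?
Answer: 92173249439/31077 ≈ 2.9660e+6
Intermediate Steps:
R(a) = √(3 + a)
C(N) = (-382 + N)*(16 + N) (C(N) = (N + 16)*(N - 382) = (16 + N)*(-382 + N) = (-382 + N)*(16 + N))
y = -187729/31077 (y = -187729*1/31077 = -187729/31077 ≈ -6.0408)
(J - 290226)*(y + C(382)) = (-200765 - 290226)*(-187729/31077 + (-6112 + 382² - 366*382)) = -490991*(-187729/31077 + (-6112 + 145924 - 139812)) = -490991*(-187729/31077 + 0) = -490991*(-187729/31077) = 92173249439/31077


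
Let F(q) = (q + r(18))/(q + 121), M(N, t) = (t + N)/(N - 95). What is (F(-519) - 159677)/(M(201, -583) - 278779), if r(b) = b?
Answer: 3368200085/5880640244 ≈ 0.57276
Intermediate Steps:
M(N, t) = (N + t)/(-95 + N)
F(q) = (18 + q)/(121 + q) (F(q) = (q + 18)/(q + 121) = (18 + q)/(121 + q))
(F(-519) - 159677)/(M(201, -583) - 278779) = ((18 - 519)/(121 - 519) - 159677)/((201 - 583)/(-95 + 201) - 278779) = (-501/(-398) - 159677)/(-382/106 - 278779) = (-1/398*(-501) - 159677)/((1/106)*(-382) - 278779) = (501/398 - 159677)/(-191/53 - 278779) = -63550945/(398*(-14775478/53)) = -63550945/398*(-53/14775478) = 3368200085/5880640244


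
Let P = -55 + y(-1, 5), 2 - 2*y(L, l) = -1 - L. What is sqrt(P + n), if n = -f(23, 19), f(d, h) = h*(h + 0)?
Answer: I*sqrt(415) ≈ 20.372*I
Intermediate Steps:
f(d, h) = h**2 (f(d, h) = h*h = h**2)
y(L, l) = 3/2 + L/2 (y(L, l) = 1 - (-1 - L)/2 = 1 + (1/2 + L/2) = 3/2 + L/2)
P = -54 (P = -55 + (3/2 + (1/2)*(-1)) = -55 + (3/2 - 1/2) = -55 + 1 = -54)
n = -361 (n = -1*19**2 = -1*361 = -361)
sqrt(P + n) = sqrt(-54 - 361) = sqrt(-415) = I*sqrt(415)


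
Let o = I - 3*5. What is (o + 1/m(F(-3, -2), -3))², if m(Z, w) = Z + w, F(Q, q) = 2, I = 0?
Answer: 256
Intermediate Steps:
o = -15 (o = 0 - 3*5 = 0 - 15 = -15)
(o + 1/m(F(-3, -2), -3))² = (-15 + 1/(2 - 3))² = (-15 + 1/(-1))² = (-15 - 1)² = (-16)² = 256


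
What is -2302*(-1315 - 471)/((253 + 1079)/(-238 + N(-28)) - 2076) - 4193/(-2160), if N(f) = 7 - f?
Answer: -15008181349/7609680 ≈ -1972.2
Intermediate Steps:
-2302*(-1315 - 471)/((253 + 1079)/(-238 + N(-28)) - 2076) - 4193/(-2160) = -2302*(-1315 - 471)/((253 + 1079)/(-238 + (7 - 1*(-28))) - 2076) - 4193/(-2160) = -2302*(-1786/(1332/(-238 + (7 + 28)) - 2076)) - 4193*(-1/2160) = -2302*(-1786/(1332/(-238 + 35) - 2076)) + 4193/2160 = -2302*(-1786/(1332/(-203) - 2076)) + 4193/2160 = -2302*(-1786/(1332*(-1/203) - 2076)) + 4193/2160 = -2302*(-1786/(-1332/203 - 2076)) + 4193/2160 = -2302/((-422760/203*(-1/1786))) + 4193/2160 = -2302/211380/181279 + 4193/2160 = -2302*181279/211380 + 4193/2160 = -208652129/105690 + 4193/2160 = -15008181349/7609680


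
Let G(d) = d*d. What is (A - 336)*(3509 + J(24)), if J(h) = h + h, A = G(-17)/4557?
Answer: -5445279691/4557 ≈ -1.1949e+6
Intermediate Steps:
G(d) = d²
A = 289/4557 (A = (-17)²/4557 = 289*(1/4557) = 289/4557 ≈ 0.063419)
J(h) = 2*h
(A - 336)*(3509 + J(24)) = (289/4557 - 336)*(3509 + 2*24) = -1530863*(3509 + 48)/4557 = -1530863/4557*3557 = -5445279691/4557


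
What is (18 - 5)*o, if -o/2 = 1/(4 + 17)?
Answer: -26/21 ≈ -1.2381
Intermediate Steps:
o = -2/21 (o = -2/(4 + 17) = -2/21 ≈ -0.095238)
(18 - 5)*o = (18 - 5)*(-2/21) = 13*(-2/21) = -26/21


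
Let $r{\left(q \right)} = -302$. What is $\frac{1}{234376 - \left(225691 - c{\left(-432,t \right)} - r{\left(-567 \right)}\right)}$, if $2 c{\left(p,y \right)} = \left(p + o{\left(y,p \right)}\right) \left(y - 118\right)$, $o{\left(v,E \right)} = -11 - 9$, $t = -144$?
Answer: $\frac{1}{67595} \approx 1.4794 \cdot 10^{-5}$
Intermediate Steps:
$o{\left(v,E \right)} = -20$
$c{\left(p,y \right)} = \frac{\left(-118 + y\right) \left(-20 + p\right)}{2}$ ($c{\left(p,y \right)} = \frac{\left(p - 20\right) \left(y - 118\right)}{2} = \frac{\left(-20 + p\right) \left(-118 + y\right)}{2} = \frac{\left(-118 + y\right) \left(-20 + p\right)}{2}$)
$\frac{1}{234376 - \left(225691 - c{\left(-432,t \right)} - r{\left(-567 \right)}\right)} = \frac{1}{234376 + \left(\left(-302 + \left(1180 - -25488 - -1440 + \frac{1}{2} \left(-432\right) \left(-144\right)\right)\right) - 225691\right)} = \frac{1}{234376 + \left(\left(-302 + \left(1180 + 25488 + 1440 + 31104\right)\right) - 225691\right)} = \frac{1}{234376 + \left(\left(-302 + 59212\right) - 225691\right)} = \frac{1}{234376 + \left(58910 - 225691\right)} = \frac{1}{234376 - 166781} = \frac{1}{67595}$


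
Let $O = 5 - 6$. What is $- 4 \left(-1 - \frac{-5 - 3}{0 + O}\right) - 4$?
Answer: $32$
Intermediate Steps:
$O = -1$ ($O = 5 - 6 = -1$)
$- 4 \left(-1 - \frac{-5 - 3}{0 + O}\right) - 4 = - 4 \left(-1 - \frac{-5 - 3}{0 - 1}\right) - 4 = - 4 \left(-1 - \frac{-5 - 3}{-1}\right) - 4 = - 4 \left(-1 - \left(-8\right) \left(-1\right)\right) - 4 = - 4 \left(-1 - 8\right) - 4 = \left(-4\right) \left(-9\right) - 4 = 36 - 4 = 32$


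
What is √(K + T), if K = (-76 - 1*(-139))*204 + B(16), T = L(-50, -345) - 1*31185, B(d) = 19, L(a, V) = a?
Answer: 2*I*√4591 ≈ 135.51*I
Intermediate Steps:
T = -31235 (T = -50 - 1*31185 = -50 - 31185 = -31235)
K = 12871 (K = (-76 - 1*(-139))*204 + 19 = (-76 + 139)*204 + 19 = 63*204 + 19 = 12852 + 19 = 12871)
√(K + T) = √(12871 - 31235) = √(-18364) = 2*I*√4591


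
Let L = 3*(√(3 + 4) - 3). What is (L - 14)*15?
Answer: -345 + 45*√7 ≈ -225.94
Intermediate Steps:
L = -9 + 3*√7 (L = 3*(√7 - 3) = 3*(-3 + √7) = -9 + 3*√7 ≈ -1.0627)
(L - 14)*15 = ((-9 + 3*√7) - 14)*15 = (-23 + 3*√7)*15 = -345 + 45*√7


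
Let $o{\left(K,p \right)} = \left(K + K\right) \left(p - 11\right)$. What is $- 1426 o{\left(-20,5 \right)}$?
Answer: $-342240$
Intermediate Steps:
$o{\left(K,p \right)} = 2 K \left(-11 + p\right)$
$- 1426 o{\left(-20,5 \right)} = - 1426 \cdot 2 \left(-20\right) \left(-11 + 5\right) = - 1426 \cdot 2 \left(-20\right) \left(-6\right) = \left(-1426\right) 240 = -342240$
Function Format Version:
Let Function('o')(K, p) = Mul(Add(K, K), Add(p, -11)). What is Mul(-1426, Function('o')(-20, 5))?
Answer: -342240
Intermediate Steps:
Function('o')(K, p) = Mul(2, K, Add(-11, p)) (Function('o')(K, p) = Mul(Mul(2, K), Add(-11, p)) = Mul(2, K, Add(-11, p)))
Mul(-1426, Function('o')(-20, 5)) = Mul(-1426, Mul(2, -20, Add(-11, 5))) = Mul(-1426, Mul(2, -20, -6)) = Mul(-1426, 240) = -342240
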